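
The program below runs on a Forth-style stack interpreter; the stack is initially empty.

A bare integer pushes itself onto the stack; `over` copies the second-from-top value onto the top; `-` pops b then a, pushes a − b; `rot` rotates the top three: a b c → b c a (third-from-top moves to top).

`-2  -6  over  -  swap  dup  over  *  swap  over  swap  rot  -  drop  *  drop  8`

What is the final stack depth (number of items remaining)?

-2    -2
-6    -2 -6
over  -2 -6 -2
-     -2 -4
swap  -4 -2
dup   -4 -2 -2
over  -4 -2 -2 -2
*     -4 -2 4
swap  -4 4 -2
over  -4 4 -2 4
swap  -4 4 4 -2
rot   -4 4 -2 4
-     -4 4 -6
drop  -4 4
*     -16
drop  (empty)
8     8

1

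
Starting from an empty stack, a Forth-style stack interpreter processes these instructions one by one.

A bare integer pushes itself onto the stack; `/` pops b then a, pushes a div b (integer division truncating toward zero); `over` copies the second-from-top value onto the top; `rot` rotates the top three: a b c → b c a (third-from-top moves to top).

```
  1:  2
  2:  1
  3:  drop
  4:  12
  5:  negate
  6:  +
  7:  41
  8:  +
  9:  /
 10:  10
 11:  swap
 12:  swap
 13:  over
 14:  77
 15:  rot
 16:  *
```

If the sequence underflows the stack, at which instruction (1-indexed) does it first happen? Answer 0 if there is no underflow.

2      : [2]
1      : [2, 1]
drop   : [2]
12     : [2, 12]
negate : [2, -12]
+      : [-10]
41     : [-10, 41]
+      : [31]
/  — needs 2 operands, stack has 1 → underflow

9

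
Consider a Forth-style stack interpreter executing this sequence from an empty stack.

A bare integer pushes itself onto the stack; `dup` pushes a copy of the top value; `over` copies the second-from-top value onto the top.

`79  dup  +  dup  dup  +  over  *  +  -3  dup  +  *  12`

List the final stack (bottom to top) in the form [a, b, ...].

[-300516, 12]

79   → 79
dup  → 79 79
+    → 158
dup  → 158 158
dup  → 158 158 158
+    → 158 316
over → 158 316 158
*    → 158 49928
+    → 50086
-3   → 50086 -3
dup  → 50086 -3 -3
+    → 50086 -6
*    → -300516
12   → -300516 12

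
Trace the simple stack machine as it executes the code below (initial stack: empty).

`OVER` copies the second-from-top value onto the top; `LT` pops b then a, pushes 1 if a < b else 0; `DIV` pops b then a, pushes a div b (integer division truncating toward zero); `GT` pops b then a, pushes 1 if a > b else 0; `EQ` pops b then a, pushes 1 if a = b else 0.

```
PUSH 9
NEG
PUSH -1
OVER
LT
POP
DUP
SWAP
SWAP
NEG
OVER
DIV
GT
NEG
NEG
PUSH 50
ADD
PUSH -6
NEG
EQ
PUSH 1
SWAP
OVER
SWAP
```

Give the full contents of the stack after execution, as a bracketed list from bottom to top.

PUSH 9   9
NEG      -9
PUSH -1  -9 -1
OVER     -9 -1 -9
LT       -9 0
POP      -9
DUP      -9 -9
SWAP     -9 -9
SWAP     -9 -9
NEG      -9 9
OVER     -9 9 -9
DIV      -9 -1
GT       0
NEG      0
NEG      0
PUSH 50  0 50
ADD      50
PUSH -6  50 -6
NEG      50 6
EQ       0
PUSH 1   0 1
SWAP     1 0
OVER     1 0 1
SWAP     1 1 0

[1, 1, 0]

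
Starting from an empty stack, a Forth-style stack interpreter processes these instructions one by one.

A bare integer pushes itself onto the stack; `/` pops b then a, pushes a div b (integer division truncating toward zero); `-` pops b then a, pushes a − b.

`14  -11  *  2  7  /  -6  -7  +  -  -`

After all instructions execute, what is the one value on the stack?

-167

14  → 14
-11 → 14 -11
*   → -154
2   → -154 2
7   → -154 2 7
/   → -154 0
-6  → -154 0 -6
-7  → -154 0 -6 -7
+   → -154 0 -13
-   → -154 13
-   → -167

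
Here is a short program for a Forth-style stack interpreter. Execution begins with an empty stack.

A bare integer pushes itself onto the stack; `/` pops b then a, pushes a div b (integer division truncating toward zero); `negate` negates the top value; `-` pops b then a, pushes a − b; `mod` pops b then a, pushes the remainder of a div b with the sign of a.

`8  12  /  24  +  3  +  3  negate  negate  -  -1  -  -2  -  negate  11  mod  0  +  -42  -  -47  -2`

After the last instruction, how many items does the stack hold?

8      -> 8
12     -> 8 12
/      -> 0
24     -> 0 24
+      -> 24
3      -> 24 3
+      -> 27
3      -> 27 3
negate -> 27 -3
negate -> 27 3
-      -> 24
-1     -> 24 -1
-      -> 25
-2     -> 25 -2
-      -> 27
negate -> -27
11     -> -27 11
mod    -> -5
0      -> -5 0
+      -> -5
-42    -> -5 -42
-      -> 37
-47    -> 37 -47
-2     -> 37 -47 -2

3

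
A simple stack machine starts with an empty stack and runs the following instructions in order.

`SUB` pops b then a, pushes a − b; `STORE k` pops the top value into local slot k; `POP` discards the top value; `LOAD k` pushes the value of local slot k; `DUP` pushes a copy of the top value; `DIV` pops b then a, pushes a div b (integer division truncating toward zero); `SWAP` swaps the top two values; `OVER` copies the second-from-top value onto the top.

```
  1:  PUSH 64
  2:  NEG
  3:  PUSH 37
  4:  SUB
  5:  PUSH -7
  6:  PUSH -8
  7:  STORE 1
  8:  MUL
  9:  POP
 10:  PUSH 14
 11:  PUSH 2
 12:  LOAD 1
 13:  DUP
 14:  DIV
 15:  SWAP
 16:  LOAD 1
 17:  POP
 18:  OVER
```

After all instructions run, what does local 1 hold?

PUSH 64  [64]
NEG      [-64]
PUSH 37  [-64, 37]
SUB      [-101]
PUSH -7  [-101, -7]
PUSH -8  [-101, -7, -8]
STORE 1  [-101, -7]
MUL      [707]
POP      []
PUSH 14  [14]
PUSH 2   [14, 2]
LOAD 1   [14, 2, -8]
DUP      [14, 2, -8, -8]
DIV      [14, 2, 1]
SWAP     [14, 1, 2]
LOAD 1   [14, 1, 2, -8]
POP      [14, 1, 2]
OVER     [14, 1, 2, 1]

-8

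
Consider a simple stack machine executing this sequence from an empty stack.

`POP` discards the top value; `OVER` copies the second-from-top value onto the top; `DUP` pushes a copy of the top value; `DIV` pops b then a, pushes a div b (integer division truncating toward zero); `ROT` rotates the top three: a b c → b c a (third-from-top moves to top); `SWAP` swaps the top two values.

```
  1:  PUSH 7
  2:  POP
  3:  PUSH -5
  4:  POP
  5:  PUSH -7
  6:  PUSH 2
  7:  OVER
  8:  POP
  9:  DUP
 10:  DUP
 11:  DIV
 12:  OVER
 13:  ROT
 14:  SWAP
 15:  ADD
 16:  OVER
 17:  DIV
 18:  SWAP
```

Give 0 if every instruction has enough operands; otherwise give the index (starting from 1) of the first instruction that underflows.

0

PUSH 7  : [7]
POP     : []
PUSH -5 : [-5]
POP     : []
PUSH -7 : [-7]
PUSH 2  : [-7, 2]
OVER    : [-7, 2, -7]
POP     : [-7, 2]
DUP     : [-7, 2, 2]
DUP     : [-7, 2, 2, 2]
DIV     : [-7, 2, 1]
OVER    : [-7, 2, 1, 2]
ROT     : [-7, 1, 2, 2]
SWAP    : [-7, 1, 2, 2]
ADD     : [-7, 1, 4]
OVER    : [-7, 1, 4, 1]
DIV     : [-7, 1, 4]
SWAP    : [-7, 4, 1]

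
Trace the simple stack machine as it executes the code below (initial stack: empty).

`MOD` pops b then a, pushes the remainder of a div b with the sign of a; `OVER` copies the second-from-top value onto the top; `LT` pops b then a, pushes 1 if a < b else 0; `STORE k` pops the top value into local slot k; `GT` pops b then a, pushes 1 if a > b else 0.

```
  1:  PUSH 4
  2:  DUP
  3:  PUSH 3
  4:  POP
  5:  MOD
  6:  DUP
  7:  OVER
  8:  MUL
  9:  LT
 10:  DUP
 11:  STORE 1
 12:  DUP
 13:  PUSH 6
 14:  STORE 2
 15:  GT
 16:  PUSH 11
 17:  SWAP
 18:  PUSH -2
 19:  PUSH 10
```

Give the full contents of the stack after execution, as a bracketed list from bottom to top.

PUSH 4   4
DUP      4 4
PUSH 3   4 4 3
POP      4 4
MOD      0
DUP      0 0
OVER     0 0 0
MUL      0 0
LT       0
DUP      0 0
STORE 1  0
DUP      0 0
PUSH 6   0 0 6
STORE 2  0 0
GT       0
PUSH 11  0 11
SWAP     11 0
PUSH -2  11 0 -2
PUSH 10  11 0 -2 10

[11, 0, -2, 10]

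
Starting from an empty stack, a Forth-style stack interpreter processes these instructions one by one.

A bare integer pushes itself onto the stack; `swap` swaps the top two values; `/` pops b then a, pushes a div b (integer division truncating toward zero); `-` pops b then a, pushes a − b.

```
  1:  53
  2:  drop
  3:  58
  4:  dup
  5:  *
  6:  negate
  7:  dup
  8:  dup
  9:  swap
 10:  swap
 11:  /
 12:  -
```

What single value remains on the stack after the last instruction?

-3365

53     : [53]
drop   : []
58     : [58]
dup    : [58, 58]
*      : [3364]
negate : [-3364]
dup    : [-3364, -3364]
dup    : [-3364, -3364, -3364]
swap   : [-3364, -3364, -3364]
swap   : [-3364, -3364, -3364]
/      : [-3364, 1]
-      : [-3365]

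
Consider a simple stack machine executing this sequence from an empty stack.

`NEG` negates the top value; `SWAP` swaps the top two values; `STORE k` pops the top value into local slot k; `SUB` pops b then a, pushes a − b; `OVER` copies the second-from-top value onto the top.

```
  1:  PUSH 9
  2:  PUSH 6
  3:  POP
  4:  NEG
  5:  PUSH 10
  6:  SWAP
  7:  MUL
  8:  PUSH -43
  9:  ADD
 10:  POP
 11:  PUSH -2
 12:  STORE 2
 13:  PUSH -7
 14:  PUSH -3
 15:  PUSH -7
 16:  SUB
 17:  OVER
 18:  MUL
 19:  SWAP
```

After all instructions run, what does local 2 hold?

-2

PUSH 9    [9]
PUSH 6    [9, 6]
POP       [9]
NEG       [-9]
PUSH 10   [-9, 10]
SWAP      [10, -9]
MUL       [-90]
PUSH -43  [-90, -43]
ADD       [-133]
POP       []
PUSH -2   [-2]
STORE 2   []
PUSH -7   [-7]
PUSH -3   [-7, -3]
PUSH -7   [-7, -3, -7]
SUB       [-7, 4]
OVER      [-7, 4, -7]
MUL       [-7, -28]
SWAP      [-28, -7]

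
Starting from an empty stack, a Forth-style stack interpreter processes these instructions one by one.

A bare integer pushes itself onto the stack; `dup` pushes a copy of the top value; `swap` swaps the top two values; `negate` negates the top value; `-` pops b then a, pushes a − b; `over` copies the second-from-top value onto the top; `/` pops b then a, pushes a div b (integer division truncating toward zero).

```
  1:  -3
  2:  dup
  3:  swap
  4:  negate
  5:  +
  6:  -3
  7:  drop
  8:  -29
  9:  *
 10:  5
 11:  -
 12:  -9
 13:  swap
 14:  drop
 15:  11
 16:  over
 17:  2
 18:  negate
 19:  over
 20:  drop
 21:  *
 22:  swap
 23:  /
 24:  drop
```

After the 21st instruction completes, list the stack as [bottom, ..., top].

[-9, 11, 18]

-3     → -3
dup    → -3 -3
swap   → -3 -3
negate → -3 3
+      → 0
-3     → 0 -3
drop   → 0
-29    → 0 -29
*      → 0
5      → 0 5
-      → -5
-9     → -5 -9
swap   → -9 -5
drop   → -9
11     → -9 11
over   → -9 11 -9
2      → -9 11 -9 2
negate → -9 11 -9 -2
over   → -9 11 -9 -2 -9
drop   → -9 11 -9 -2
*      → -9 11 18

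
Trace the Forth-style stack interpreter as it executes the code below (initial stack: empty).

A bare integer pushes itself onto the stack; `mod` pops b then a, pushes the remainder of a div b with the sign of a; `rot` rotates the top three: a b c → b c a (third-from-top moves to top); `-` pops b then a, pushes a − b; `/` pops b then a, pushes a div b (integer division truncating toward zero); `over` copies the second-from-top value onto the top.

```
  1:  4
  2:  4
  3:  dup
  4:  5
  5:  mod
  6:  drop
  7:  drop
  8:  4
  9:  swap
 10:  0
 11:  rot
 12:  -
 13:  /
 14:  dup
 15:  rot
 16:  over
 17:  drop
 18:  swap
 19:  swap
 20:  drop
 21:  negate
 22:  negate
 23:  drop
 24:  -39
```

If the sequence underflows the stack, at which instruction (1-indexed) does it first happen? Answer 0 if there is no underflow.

15

4     [4]
4     [4, 4]
dup   [4, 4, 4]
5     [4, 4, 4, 5]
mod   [4, 4, 4]
drop  [4, 4]
drop  [4]
4     [4, 4]
swap  [4, 4]
0     [4, 4, 0]
rot   [4, 0, 4]
-     [4, -4]
/     [-1]
dup   [-1, -1]
rot  — needs 3 operands, stack has 2 → underflow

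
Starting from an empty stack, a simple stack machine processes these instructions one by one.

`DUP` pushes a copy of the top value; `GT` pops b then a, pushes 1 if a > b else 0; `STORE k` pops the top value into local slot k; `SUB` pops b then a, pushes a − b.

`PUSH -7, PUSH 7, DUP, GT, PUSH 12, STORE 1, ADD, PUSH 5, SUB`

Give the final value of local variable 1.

12

PUSH -7 → [-7]
PUSH 7  → [-7, 7]
DUP     → [-7, 7, 7]
GT      → [-7, 0]
PUSH 12 → [-7, 0, 12]
STORE 1 → [-7, 0]
ADD     → [-7]
PUSH 5  → [-7, 5]
SUB     → [-12]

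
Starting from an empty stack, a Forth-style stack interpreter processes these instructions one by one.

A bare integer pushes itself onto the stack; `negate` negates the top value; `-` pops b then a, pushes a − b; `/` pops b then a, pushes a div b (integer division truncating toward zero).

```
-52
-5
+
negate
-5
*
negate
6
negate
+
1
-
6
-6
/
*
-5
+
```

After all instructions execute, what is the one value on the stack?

-283

-52    → [-52]
-5     → [-52, -5]
+      → [-57]
negate → [57]
-5     → [57, -5]
*      → [-285]
negate → [285]
6      → [285, 6]
negate → [285, -6]
+      → [279]
1      → [279, 1]
-      → [278]
6      → [278, 6]
-6     → [278, 6, -6]
/      → [278, -1]
*      → [-278]
-5     → [-278, -5]
+      → [-283]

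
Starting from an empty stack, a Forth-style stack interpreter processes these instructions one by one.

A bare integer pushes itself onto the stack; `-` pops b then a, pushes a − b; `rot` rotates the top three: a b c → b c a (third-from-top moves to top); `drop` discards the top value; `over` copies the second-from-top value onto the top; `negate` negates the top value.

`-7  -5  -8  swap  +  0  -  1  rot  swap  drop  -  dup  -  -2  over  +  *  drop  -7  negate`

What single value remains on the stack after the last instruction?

-7     -> -7
-5     -> -7 -5
-8     -> -7 -5 -8
swap   -> -7 -8 -5
+      -> -7 -13
0      -> -7 -13 0
-      -> -7 -13
1      -> -7 -13 1
rot    -> -13 1 -7
swap   -> -13 -7 1
drop   -> -13 -7
-      -> -6
dup    -> -6 -6
-      -> 0
-2     -> 0 -2
over   -> 0 -2 0
+      -> 0 -2
*      -> 0
drop   -> (empty)
-7     -> -7
negate -> 7

7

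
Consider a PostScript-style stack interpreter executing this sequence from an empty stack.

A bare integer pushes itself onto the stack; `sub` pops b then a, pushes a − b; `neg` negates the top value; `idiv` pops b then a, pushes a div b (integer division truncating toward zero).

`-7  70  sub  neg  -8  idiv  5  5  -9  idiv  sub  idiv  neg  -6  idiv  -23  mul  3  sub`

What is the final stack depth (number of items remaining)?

1

-7   : [-7]
70   : [-7, 70]
sub  : [-77]
neg  : [77]
-8   : [77, -8]
idiv : [-9]
5    : [-9, 5]
5    : [-9, 5, 5]
-9   : [-9, 5, 5, -9]
idiv : [-9, 5, 0]
sub  : [-9, 5]
idiv : [-1]
neg  : [1]
-6   : [1, -6]
idiv : [0]
-23  : [0, -23]
mul  : [0]
3    : [0, 3]
sub  : [-3]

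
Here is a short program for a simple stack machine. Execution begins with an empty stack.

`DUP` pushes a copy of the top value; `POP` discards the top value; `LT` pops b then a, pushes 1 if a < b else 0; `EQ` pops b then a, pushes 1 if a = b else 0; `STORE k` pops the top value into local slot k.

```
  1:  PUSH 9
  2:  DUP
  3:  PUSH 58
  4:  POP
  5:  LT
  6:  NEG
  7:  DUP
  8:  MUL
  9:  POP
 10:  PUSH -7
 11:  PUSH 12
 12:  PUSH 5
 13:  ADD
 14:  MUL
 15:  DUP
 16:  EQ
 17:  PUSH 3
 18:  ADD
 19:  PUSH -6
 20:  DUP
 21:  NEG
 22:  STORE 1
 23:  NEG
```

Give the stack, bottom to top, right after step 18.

PUSH 9  → [9]
DUP     → [9, 9]
PUSH 58 → [9, 9, 58]
POP     → [9, 9]
LT      → [0]
NEG     → [0]
DUP     → [0, 0]
MUL     → [0]
POP     → []
PUSH -7 → [-7]
PUSH 12 → [-7, 12]
PUSH 5  → [-7, 12, 5]
ADD     → [-7, 17]
MUL     → [-119]
DUP     → [-119, -119]
EQ      → [1]
PUSH 3  → [1, 3]
ADD     → [4]

[4]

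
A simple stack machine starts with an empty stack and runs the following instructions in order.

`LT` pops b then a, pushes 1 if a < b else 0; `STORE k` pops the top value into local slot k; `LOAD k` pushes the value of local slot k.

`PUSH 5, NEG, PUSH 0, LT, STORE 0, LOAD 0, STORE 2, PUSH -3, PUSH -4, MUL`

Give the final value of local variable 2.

PUSH 5  : [5]
NEG     : [-5]
PUSH 0  : [-5, 0]
LT      : [1]
STORE 0 : []
LOAD 0  : [1]
STORE 2 : []
PUSH -3 : [-3]
PUSH -4 : [-3, -4]
MUL     : [12]

1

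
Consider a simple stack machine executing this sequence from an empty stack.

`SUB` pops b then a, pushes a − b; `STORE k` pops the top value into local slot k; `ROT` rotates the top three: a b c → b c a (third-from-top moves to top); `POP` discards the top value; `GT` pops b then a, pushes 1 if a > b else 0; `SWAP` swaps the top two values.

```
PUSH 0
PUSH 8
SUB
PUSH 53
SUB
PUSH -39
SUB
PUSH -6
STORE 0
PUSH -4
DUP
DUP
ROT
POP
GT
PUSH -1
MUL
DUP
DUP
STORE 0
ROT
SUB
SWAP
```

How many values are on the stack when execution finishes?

2

PUSH 0    0
PUSH 8    0 8
SUB       -8
PUSH 53   -8 53
SUB       -61
PUSH -39  -61 -39
SUB       -22
PUSH -6   -22 -6
STORE 0   -22
PUSH -4   -22 -4
DUP       -22 -4 -4
DUP       -22 -4 -4 -4
ROT       -22 -4 -4 -4
POP       -22 -4 -4
GT        -22 0
PUSH -1   -22 0 -1
MUL       -22 0
DUP       -22 0 0
DUP       -22 0 0 0
STORE 0   -22 0 0
ROT       0 0 -22
SUB       0 22
SWAP      22 0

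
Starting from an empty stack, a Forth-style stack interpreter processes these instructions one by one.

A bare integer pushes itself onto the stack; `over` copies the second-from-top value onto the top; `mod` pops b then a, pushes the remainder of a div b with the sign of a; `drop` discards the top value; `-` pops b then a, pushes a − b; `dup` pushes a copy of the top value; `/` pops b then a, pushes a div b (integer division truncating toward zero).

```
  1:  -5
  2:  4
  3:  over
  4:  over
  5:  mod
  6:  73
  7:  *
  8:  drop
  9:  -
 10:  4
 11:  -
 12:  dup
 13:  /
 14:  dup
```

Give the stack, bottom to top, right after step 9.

-5   → [-5]
4    → [-5, 4]
over → [-5, 4, -5]
over → [-5, 4, -5, 4]
mod  → [-5, 4, -1]
73   → [-5, 4, -1, 73]
*    → [-5, 4, -73]
drop → [-5, 4]
-    → [-9]

[-9]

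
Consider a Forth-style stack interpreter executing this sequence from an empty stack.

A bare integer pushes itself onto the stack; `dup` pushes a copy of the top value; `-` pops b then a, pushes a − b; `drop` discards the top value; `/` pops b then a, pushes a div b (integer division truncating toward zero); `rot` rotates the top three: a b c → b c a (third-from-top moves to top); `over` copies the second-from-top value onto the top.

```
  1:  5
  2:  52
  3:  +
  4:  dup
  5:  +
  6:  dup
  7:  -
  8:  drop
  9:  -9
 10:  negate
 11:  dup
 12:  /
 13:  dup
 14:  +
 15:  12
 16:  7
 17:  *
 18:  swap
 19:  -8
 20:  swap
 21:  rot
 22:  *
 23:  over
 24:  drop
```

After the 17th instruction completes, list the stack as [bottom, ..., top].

[2, 84]

5      -> 5
52     -> 5 52
+      -> 57
dup    -> 57 57
+      -> 114
dup    -> 114 114
-      -> 0
drop   -> (empty)
-9     -> -9
negate -> 9
dup    -> 9 9
/      -> 1
dup    -> 1 1
+      -> 2
12     -> 2 12
7      -> 2 12 7
*      -> 2 84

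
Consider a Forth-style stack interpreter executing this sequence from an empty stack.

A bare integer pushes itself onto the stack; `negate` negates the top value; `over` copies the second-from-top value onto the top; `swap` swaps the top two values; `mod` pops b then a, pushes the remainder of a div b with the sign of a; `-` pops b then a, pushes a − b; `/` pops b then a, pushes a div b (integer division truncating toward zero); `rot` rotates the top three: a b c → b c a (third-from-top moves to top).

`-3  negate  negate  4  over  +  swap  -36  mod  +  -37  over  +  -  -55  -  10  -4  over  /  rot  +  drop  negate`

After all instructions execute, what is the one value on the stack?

-10

-3      [-3]
negate  [3]
negate  [-3]
4       [-3, 4]
over    [-3, 4, -3]
+       [-3, 1]
swap    [1, -3]
-36     [1, -3, -36]
mod     [1, -3]
+       [-2]
-37     [-2, -37]
over    [-2, -37, -2]
+       [-2, -39]
-       [37]
-55     [37, -55]
-       [92]
10      [92, 10]
-4      [92, 10, -4]
over    [92, 10, -4, 10]
/       [92, 10, 0]
rot     [10, 0, 92]
+       [10, 92]
drop    [10]
negate  [-10]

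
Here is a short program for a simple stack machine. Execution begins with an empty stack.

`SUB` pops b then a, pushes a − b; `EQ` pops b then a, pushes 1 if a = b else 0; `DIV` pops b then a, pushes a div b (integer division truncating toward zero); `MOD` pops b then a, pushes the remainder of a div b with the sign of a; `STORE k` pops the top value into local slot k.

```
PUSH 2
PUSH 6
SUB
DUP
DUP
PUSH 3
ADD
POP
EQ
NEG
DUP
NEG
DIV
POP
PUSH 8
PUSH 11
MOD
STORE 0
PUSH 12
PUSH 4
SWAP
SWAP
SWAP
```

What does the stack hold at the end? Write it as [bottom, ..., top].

[4, 12]

PUSH 2  → [2]
PUSH 6  → [2, 6]
SUB     → [-4]
DUP     → [-4, -4]
DUP     → [-4, -4, -4]
PUSH 3  → [-4, -4, -4, 3]
ADD     → [-4, -4, -1]
POP     → [-4, -4]
EQ      → [1]
NEG     → [-1]
DUP     → [-1, -1]
NEG     → [-1, 1]
DIV     → [-1]
POP     → []
PUSH 8  → [8]
PUSH 11 → [8, 11]
MOD     → [8]
STORE 0 → []
PUSH 12 → [12]
PUSH 4  → [12, 4]
SWAP    → [4, 12]
SWAP    → [12, 4]
SWAP    → [4, 12]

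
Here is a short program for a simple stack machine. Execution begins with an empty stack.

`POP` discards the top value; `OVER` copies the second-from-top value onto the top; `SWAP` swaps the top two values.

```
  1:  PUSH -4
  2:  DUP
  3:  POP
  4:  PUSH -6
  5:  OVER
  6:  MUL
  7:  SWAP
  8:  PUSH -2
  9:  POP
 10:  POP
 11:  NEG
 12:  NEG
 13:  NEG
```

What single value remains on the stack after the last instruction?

-24

PUSH -4 : -4
DUP     : -4 -4
POP     : -4
PUSH -6 : -4 -6
OVER    : -4 -6 -4
MUL     : -4 24
SWAP    : 24 -4
PUSH -2 : 24 -4 -2
POP     : 24 -4
POP     : 24
NEG     : -24
NEG     : 24
NEG     : -24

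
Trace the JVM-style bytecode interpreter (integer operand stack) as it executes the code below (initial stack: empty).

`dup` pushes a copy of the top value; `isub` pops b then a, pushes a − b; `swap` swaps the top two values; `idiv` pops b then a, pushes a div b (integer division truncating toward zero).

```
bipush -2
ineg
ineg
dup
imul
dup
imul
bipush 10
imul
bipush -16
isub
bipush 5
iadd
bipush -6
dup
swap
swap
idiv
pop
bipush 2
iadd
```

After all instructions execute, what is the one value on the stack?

bipush -2  → -2
ineg       → 2
ineg       → -2
dup        → -2 -2
imul       → 4
dup        → 4 4
imul       → 16
bipush 10  → 16 10
imul       → 160
bipush -16 → 160 -16
isub       → 176
bipush 5   → 176 5
iadd       → 181
bipush -6  → 181 -6
dup        → 181 -6 -6
swap       → 181 -6 -6
swap       → 181 -6 -6
idiv       → 181 1
pop        → 181
bipush 2   → 181 2
iadd       → 183

183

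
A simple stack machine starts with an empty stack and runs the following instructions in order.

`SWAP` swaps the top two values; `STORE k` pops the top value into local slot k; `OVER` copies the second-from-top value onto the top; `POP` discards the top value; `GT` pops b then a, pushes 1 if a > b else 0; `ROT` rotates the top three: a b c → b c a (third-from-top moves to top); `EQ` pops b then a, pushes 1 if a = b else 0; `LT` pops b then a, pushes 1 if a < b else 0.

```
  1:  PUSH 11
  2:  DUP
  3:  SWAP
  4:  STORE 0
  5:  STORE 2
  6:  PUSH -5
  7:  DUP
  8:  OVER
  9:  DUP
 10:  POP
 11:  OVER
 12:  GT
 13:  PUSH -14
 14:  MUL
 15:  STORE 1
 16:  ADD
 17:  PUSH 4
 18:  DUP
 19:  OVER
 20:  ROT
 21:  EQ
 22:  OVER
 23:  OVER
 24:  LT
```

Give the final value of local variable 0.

11

PUSH 11   [11]
DUP       [11, 11]
SWAP      [11, 11]
STORE 0   [11]
STORE 2   []
PUSH -5   [-5]
DUP       [-5, -5]
OVER      [-5, -5, -5]
DUP       [-5, -5, -5, -5]
POP       [-5, -5, -5]
OVER      [-5, -5, -5, -5]
GT        [-5, -5, 0]
PUSH -14  [-5, -5, 0, -14]
MUL       [-5, -5, 0]
STORE 1   [-5, -5]
ADD       [-10]
PUSH 4    [-10, 4]
DUP       [-10, 4, 4]
OVER      [-10, 4, 4, 4]
ROT       [-10, 4, 4, 4]
EQ        [-10, 4, 1]
OVER      [-10, 4, 1, 4]
OVER      [-10, 4, 1, 4, 1]
LT        [-10, 4, 1, 0]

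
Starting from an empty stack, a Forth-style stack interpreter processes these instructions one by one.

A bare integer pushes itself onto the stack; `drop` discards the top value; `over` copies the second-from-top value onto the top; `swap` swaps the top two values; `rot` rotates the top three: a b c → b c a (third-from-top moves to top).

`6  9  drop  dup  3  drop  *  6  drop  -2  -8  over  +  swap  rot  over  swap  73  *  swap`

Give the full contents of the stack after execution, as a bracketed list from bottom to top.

[-10, -2, 2628, -2]

6    -> 6
9    -> 6 9
drop -> 6
dup  -> 6 6
3    -> 6 6 3
drop -> 6 6
*    -> 36
6    -> 36 6
drop -> 36
-2   -> 36 -2
-8   -> 36 -2 -8
over -> 36 -2 -8 -2
+    -> 36 -2 -10
swap -> 36 -10 -2
rot  -> -10 -2 36
over -> -10 -2 36 -2
swap -> -10 -2 -2 36
73   -> -10 -2 -2 36 73
*    -> -10 -2 -2 2628
swap -> -10 -2 2628 -2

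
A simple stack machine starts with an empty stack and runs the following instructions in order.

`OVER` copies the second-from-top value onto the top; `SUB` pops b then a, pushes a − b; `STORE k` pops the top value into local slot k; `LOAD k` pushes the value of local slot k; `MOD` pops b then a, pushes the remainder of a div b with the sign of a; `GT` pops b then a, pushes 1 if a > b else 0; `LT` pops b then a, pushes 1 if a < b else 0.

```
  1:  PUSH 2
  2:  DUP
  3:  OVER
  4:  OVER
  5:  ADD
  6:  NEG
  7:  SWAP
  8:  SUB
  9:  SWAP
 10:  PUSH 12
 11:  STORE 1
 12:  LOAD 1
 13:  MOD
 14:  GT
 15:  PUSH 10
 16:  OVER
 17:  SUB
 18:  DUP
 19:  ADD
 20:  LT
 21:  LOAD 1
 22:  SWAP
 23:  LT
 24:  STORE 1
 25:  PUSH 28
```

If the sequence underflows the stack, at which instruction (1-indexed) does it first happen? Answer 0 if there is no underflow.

0

PUSH 2  -> [2]
DUP     -> [2, 2]
OVER    -> [2, 2, 2]
OVER    -> [2, 2, 2, 2]
ADD     -> [2, 2, 4]
NEG     -> [2, 2, -4]
SWAP    -> [2, -4, 2]
SUB     -> [2, -6]
SWAP    -> [-6, 2]
PUSH 12 -> [-6, 2, 12]
STORE 1 -> [-6, 2]
LOAD 1  -> [-6, 2, 12]
MOD     -> [-6, 2]
GT      -> [0]
PUSH 10 -> [0, 10]
OVER    -> [0, 10, 0]
SUB     -> [0, 10]
DUP     -> [0, 10, 10]
ADD     -> [0, 20]
LT      -> [1]
LOAD 1  -> [1, 12]
SWAP    -> [12, 1]
LT      -> [0]
STORE 1 -> []
PUSH 28 -> [28]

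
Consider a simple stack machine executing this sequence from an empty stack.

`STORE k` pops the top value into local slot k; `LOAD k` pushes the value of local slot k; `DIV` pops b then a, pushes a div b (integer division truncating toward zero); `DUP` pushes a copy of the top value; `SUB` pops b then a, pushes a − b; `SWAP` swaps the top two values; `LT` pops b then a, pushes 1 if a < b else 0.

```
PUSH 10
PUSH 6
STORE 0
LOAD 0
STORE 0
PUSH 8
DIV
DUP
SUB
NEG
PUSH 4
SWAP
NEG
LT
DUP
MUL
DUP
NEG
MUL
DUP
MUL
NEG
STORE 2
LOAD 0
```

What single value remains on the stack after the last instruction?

PUSH 10 → [10]
PUSH 6  → [10, 6]
STORE 0 → [10]
LOAD 0  → [10, 6]
STORE 0 → [10]
PUSH 8  → [10, 8]
DIV     → [1]
DUP     → [1, 1]
SUB     → [0]
NEG     → [0]
PUSH 4  → [0, 4]
SWAP    → [4, 0]
NEG     → [4, 0]
LT      → [0]
DUP     → [0, 0]
MUL     → [0]
DUP     → [0, 0]
NEG     → [0, 0]
MUL     → [0]
DUP     → [0, 0]
MUL     → [0]
NEG     → [0]
STORE 2 → []
LOAD 0  → [6]

6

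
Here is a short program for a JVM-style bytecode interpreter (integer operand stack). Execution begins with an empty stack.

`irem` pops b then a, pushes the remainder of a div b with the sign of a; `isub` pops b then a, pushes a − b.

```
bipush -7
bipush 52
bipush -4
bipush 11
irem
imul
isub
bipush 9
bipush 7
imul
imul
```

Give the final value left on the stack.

12663

bipush -7 : [-7]
bipush 52 : [-7, 52]
bipush -4 : [-7, 52, -4]
bipush 11 : [-7, 52, -4, 11]
irem      : [-7, 52, -4]
imul      : [-7, -208]
isub      : [201]
bipush 9  : [201, 9]
bipush 7  : [201, 9, 7]
imul      : [201, 63]
imul      : [12663]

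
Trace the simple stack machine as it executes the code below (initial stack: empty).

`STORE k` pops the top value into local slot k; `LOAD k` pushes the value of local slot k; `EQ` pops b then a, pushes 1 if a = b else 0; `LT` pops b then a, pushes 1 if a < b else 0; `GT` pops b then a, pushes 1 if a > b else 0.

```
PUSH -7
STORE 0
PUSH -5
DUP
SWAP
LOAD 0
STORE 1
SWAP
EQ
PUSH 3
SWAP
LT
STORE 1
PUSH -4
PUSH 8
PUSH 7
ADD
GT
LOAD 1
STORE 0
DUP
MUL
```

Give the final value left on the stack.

0

PUSH -7  -7
STORE 0  (empty)
PUSH -5  -5
DUP      -5 -5
SWAP     -5 -5
LOAD 0   -5 -5 -7
STORE 1  -5 -5
SWAP     -5 -5
EQ       1
PUSH 3   1 3
SWAP     3 1
LT       0
STORE 1  (empty)
PUSH -4  -4
PUSH 8   -4 8
PUSH 7   -4 8 7
ADD      -4 15
GT       0
LOAD 1   0 0
STORE 0  0
DUP      0 0
MUL      0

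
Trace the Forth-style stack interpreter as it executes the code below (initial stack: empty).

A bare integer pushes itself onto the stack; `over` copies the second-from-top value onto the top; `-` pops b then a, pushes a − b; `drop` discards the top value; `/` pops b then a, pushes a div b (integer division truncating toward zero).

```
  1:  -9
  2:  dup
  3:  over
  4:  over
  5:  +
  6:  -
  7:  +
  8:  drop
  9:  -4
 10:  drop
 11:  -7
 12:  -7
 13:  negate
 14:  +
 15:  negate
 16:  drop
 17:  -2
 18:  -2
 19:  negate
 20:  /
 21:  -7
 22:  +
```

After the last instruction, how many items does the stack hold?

1

-9     -> [-9]
dup    -> [-9, -9]
over   -> [-9, -9, -9]
over   -> [-9, -9, -9, -9]
+      -> [-9, -9, -18]
-      -> [-9, 9]
+      -> [0]
drop   -> []
-4     -> [-4]
drop   -> []
-7     -> [-7]
-7     -> [-7, -7]
negate -> [-7, 7]
+      -> [0]
negate -> [0]
drop   -> []
-2     -> [-2]
-2     -> [-2, -2]
negate -> [-2, 2]
/      -> [-1]
-7     -> [-1, -7]
+      -> [-8]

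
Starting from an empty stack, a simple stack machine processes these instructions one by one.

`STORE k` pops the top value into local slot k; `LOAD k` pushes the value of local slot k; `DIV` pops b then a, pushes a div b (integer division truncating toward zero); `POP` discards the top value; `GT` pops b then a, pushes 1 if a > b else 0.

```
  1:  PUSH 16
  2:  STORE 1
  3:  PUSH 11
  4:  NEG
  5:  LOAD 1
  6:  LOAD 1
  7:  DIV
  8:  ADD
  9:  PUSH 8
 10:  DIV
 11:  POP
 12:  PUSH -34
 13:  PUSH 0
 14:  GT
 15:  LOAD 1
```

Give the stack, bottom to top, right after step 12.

[-34]

PUSH 16  -> 16
STORE 1  -> (empty)
PUSH 11  -> 11
NEG      -> -11
LOAD 1   -> -11 16
LOAD 1   -> -11 16 16
DIV      -> -11 1
ADD      -> -10
PUSH 8   -> -10 8
DIV      -> -1
POP      -> (empty)
PUSH -34 -> -34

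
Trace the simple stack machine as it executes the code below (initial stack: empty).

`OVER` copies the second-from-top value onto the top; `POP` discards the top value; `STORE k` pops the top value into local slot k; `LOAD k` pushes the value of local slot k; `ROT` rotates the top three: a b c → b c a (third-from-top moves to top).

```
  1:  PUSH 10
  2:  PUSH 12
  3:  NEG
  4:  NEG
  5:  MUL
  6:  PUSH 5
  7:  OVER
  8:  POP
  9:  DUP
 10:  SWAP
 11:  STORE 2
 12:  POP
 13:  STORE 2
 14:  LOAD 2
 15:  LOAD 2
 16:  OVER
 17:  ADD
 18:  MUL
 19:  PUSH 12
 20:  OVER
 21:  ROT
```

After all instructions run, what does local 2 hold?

120

PUSH 10 → [10]
PUSH 12 → [10, 12]
NEG     → [10, -12]
NEG     → [10, 12]
MUL     → [120]
PUSH 5  → [120, 5]
OVER    → [120, 5, 120]
POP     → [120, 5]
DUP     → [120, 5, 5]
SWAP    → [120, 5, 5]
STORE 2 → [120, 5]
POP     → [120]
STORE 2 → []
LOAD 2  → [120]
LOAD 2  → [120, 120]
OVER    → [120, 120, 120]
ADD     → [120, 240]
MUL     → [28800]
PUSH 12 → [28800, 12]
OVER    → [28800, 12, 28800]
ROT     → [12, 28800, 28800]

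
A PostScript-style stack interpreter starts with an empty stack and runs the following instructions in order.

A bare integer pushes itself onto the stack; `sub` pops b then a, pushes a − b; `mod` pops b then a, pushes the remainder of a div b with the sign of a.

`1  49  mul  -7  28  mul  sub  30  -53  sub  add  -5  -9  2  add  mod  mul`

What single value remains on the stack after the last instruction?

-1640

1   -> [1]
49  -> [1, 49]
mul -> [49]
-7  -> [49, -7]
28  -> [49, -7, 28]
mul -> [49, -196]
sub -> [245]
30  -> [245, 30]
-53 -> [245, 30, -53]
sub -> [245, 83]
add -> [328]
-5  -> [328, -5]
-9  -> [328, -5, -9]
2   -> [328, -5, -9, 2]
add -> [328, -5, -7]
mod -> [328, -5]
mul -> [-1640]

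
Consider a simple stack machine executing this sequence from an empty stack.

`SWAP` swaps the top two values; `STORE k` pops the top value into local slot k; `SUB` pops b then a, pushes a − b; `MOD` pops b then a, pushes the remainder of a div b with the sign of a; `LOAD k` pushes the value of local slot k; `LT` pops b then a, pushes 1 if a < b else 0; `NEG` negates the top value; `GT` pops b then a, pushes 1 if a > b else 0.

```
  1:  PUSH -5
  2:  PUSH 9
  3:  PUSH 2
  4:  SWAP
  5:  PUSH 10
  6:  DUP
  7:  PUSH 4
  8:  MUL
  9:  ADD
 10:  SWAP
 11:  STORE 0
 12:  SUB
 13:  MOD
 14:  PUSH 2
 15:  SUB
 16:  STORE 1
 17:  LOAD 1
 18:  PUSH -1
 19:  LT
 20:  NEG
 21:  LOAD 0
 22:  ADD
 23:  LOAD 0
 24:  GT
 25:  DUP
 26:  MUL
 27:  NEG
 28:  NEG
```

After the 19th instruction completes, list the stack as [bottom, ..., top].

PUSH -5 → [-5]
PUSH 9  → [-5, 9]
PUSH 2  → [-5, 9, 2]
SWAP    → [-5, 2, 9]
PUSH 10 → [-5, 2, 9, 10]
DUP     → [-5, 2, 9, 10, 10]
PUSH 4  → [-5, 2, 9, 10, 10, 4]
MUL     → [-5, 2, 9, 10, 40]
ADD     → [-5, 2, 9, 50]
SWAP    → [-5, 2, 50, 9]
STORE 0 → [-5, 2, 50]
SUB     → [-5, -48]
MOD     → [-5]
PUSH 2  → [-5, 2]
SUB     → [-7]
STORE 1 → []
LOAD 1  → [-7]
PUSH -1 → [-7, -1]
LT      → [1]

[1]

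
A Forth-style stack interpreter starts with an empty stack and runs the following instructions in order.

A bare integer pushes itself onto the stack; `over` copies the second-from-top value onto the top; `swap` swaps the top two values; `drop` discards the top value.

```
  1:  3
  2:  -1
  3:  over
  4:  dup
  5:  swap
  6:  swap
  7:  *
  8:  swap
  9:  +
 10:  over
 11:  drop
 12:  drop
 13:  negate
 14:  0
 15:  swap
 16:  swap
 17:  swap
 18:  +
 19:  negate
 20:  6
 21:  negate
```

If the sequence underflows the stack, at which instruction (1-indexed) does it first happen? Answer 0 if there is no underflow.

3      : [3]
-1     : [3, -1]
over   : [3, -1, 3]
dup    : [3, -1, 3, 3]
swap   : [3, -1, 3, 3]
swap   : [3, -1, 3, 3]
*      : [3, -1, 9]
swap   : [3, 9, -1]
+      : [3, 8]
over   : [3, 8, 3]
drop   : [3, 8]
drop   : [3]
negate : [-3]
0      : [-3, 0]
swap   : [0, -3]
swap   : [-3, 0]
swap   : [0, -3]
+      : [-3]
negate : [3]
6      : [3, 6]
negate : [3, -6]

0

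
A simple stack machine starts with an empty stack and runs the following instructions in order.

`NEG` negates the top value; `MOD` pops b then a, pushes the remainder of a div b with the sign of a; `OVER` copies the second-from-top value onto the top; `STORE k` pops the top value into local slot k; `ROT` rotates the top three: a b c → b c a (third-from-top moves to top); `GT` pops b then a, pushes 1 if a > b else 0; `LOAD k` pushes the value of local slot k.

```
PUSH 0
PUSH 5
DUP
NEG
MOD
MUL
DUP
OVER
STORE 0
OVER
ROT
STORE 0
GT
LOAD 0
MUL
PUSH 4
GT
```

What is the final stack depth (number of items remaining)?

PUSH 0  -> [0]
PUSH 5  -> [0, 5]
DUP     -> [0, 5, 5]
NEG     -> [0, 5, -5]
MOD     -> [0, 0]
MUL     -> [0]
DUP     -> [0, 0]
OVER    -> [0, 0, 0]
STORE 0 -> [0, 0]
OVER    -> [0, 0, 0]
ROT     -> [0, 0, 0]
STORE 0 -> [0, 0]
GT      -> [0]
LOAD 0  -> [0, 0]
MUL     -> [0]
PUSH 4  -> [0, 4]
GT      -> [0]

1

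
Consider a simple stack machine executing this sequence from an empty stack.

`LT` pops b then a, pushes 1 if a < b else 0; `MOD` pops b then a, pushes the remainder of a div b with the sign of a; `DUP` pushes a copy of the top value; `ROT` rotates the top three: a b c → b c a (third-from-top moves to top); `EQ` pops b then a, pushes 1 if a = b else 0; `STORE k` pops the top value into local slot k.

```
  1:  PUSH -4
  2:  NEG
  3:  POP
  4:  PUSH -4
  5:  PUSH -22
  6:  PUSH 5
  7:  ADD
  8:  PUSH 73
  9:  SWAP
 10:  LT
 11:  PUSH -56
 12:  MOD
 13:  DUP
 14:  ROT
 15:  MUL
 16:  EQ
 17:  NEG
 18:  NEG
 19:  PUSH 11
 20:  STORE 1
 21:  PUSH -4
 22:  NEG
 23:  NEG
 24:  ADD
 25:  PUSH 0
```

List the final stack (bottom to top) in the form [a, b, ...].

[-3, 0]

PUSH -4  : [-4]
NEG      : [4]
POP      : []
PUSH -4  : [-4]
PUSH -22 : [-4, -22]
PUSH 5   : [-4, -22, 5]
ADD      : [-4, -17]
PUSH 73  : [-4, -17, 73]
SWAP     : [-4, 73, -17]
LT       : [-4, 0]
PUSH -56 : [-4, 0, -56]
MOD      : [-4, 0]
DUP      : [-4, 0, 0]
ROT      : [0, 0, -4]
MUL      : [0, 0]
EQ       : [1]
NEG      : [-1]
NEG      : [1]
PUSH 11  : [1, 11]
STORE 1  : [1]
PUSH -4  : [1, -4]
NEG      : [1, 4]
NEG      : [1, -4]
ADD      : [-3]
PUSH 0   : [-3, 0]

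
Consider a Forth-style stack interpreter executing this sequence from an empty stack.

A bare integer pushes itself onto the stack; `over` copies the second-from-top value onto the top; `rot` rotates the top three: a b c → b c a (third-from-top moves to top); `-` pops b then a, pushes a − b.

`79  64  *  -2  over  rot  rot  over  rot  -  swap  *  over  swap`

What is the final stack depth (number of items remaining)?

3

79   -> 79
64   -> 79 64
*    -> 5056
-2   -> 5056 -2
over -> 5056 -2 5056
rot  -> -2 5056 5056
rot  -> 5056 5056 -2
over -> 5056 5056 -2 5056
rot  -> 5056 -2 5056 5056
-    -> 5056 -2 0
swap -> 5056 0 -2
*    -> 5056 0
over -> 5056 0 5056
swap -> 5056 5056 0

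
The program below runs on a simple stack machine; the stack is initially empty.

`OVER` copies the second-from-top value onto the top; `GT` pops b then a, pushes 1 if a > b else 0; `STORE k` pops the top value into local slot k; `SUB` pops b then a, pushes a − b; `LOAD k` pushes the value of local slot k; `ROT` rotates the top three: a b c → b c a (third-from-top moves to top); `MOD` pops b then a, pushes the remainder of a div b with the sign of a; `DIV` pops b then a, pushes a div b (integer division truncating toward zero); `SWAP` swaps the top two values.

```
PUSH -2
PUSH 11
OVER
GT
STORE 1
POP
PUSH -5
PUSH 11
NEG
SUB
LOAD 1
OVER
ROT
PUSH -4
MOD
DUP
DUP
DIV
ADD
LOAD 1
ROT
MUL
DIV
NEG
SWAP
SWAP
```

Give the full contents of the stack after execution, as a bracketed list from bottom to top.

[1, 0]

PUSH -2 → -2
PUSH 11 → -2 11
OVER    → -2 11 -2
GT      → -2 1
STORE 1 → -2
POP     → (empty)
PUSH -5 → -5
PUSH 11 → -5 11
NEG     → -5 -11
SUB     → 6
LOAD 1  → 6 1
OVER    → 6 1 6
ROT     → 1 6 6
PUSH -4 → 1 6 6 -4
MOD     → 1 6 2
DUP     → 1 6 2 2
DUP     → 1 6 2 2 2
DIV     → 1 6 2 1
ADD     → 1 6 3
LOAD 1  → 1 6 3 1
ROT     → 1 3 1 6
MUL     → 1 3 6
DIV     → 1 0
NEG     → 1 0
SWAP    → 0 1
SWAP    → 1 0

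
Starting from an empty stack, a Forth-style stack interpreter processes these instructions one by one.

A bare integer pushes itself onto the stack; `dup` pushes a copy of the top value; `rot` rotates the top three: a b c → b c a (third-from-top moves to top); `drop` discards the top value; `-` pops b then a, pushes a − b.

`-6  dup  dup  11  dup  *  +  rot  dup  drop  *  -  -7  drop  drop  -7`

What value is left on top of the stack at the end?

-7

-6    -6
dup   -6 -6
dup   -6 -6 -6
11    -6 -6 -6 11
dup   -6 -6 -6 11 11
*     -6 -6 -6 121
+     -6 -6 115
rot   -6 115 -6
dup   -6 115 -6 -6
drop  -6 115 -6
*     -6 -690
-     684
-7    684 -7
drop  684
drop  (empty)
-7    -7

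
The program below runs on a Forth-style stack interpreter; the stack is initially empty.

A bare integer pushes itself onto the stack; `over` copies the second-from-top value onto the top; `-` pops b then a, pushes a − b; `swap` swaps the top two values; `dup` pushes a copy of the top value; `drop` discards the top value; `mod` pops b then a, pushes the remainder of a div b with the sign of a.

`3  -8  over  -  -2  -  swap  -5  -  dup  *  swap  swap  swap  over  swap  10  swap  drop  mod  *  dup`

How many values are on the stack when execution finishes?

2

3     [3]
-8    [3, -8]
over  [3, -8, 3]
-     [3, -11]
-2    [3, -11, -2]
-     [3, -9]
swap  [-9, 3]
-5    [-9, 3, -5]
-     [-9, 8]
dup   [-9, 8, 8]
*     [-9, 64]
swap  [64, -9]
swap  [-9, 64]
swap  [64, -9]
over  [64, -9, 64]
swap  [64, 64, -9]
10    [64, 64, -9, 10]
swap  [64, 64, 10, -9]
drop  [64, 64, 10]
mod   [64, 4]
*     [256]
dup   [256, 256]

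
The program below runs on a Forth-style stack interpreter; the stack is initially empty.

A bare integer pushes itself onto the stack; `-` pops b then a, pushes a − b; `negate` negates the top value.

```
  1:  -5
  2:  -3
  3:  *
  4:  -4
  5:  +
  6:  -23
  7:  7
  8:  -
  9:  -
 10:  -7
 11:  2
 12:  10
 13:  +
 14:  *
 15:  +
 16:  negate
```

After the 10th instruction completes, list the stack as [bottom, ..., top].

-5   [-5]
-3   [-5, -3]
*    [15]
-4   [15, -4]
+    [11]
-23  [11, -23]
7    [11, -23, 7]
-    [11, -30]
-    [41]
-7   [41, -7]

[41, -7]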